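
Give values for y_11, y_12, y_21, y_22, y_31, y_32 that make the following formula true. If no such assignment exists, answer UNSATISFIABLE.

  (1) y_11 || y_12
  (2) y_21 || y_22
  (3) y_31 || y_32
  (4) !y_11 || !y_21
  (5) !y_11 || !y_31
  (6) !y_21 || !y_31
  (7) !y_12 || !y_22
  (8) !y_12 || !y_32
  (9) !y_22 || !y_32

UNSATISFIABLE

Try y_11 = true.
The clause (!y_21) is unit, so y_21 = false.
The clause (y_22) is unit, so y_22 = true.
The clause (!y_31) is unit, so y_31 = false.
The clause (y_32) is unit, so y_32 = true.
Now (!y_32) is unsatisfied and unit — conflict.
Undo y_11 and try y_11 = false.
The clause (y_12) is unit, so y_12 = true.
The clause (!y_22) is unit, so y_22 = false.
The clause (y_21) is unit, so y_21 = true.
The clause (!y_31) is unit, so y_31 = false.
The clause (y_32) is unit, so y_32 = true.
Now (!y_32) is unsatisfied and unit — conflict.
Both values of y_11 lead to a conflict.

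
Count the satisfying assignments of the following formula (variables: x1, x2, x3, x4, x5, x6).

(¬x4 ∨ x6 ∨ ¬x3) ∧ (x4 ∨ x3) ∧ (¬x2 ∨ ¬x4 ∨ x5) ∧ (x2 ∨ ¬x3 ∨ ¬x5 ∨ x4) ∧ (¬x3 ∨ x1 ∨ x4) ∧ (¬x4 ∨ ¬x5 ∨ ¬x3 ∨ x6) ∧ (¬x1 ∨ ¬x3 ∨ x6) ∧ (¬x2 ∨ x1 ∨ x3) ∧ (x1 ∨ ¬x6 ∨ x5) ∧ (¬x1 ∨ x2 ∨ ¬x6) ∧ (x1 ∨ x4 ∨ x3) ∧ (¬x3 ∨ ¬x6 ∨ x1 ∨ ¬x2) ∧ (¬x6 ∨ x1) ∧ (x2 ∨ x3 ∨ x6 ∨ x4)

There are 2^6 = 64 truth assignments over (x1, x2, x3, x4, x5, x6).
Split on x1. With x1 = True, the clauses containing x1 are satisfied and ¬x1 drops from the rest; 7 of the 2^5 = 32 assignments to the other variables satisfy what remains.
With x1 = False, by the same count on the reduced clause set, 2 assignments work.
(One model: x1=F, x2=F, x3=F, x4=T, x5=F, x6=F.)
Total: 7 + 2 = 9.

9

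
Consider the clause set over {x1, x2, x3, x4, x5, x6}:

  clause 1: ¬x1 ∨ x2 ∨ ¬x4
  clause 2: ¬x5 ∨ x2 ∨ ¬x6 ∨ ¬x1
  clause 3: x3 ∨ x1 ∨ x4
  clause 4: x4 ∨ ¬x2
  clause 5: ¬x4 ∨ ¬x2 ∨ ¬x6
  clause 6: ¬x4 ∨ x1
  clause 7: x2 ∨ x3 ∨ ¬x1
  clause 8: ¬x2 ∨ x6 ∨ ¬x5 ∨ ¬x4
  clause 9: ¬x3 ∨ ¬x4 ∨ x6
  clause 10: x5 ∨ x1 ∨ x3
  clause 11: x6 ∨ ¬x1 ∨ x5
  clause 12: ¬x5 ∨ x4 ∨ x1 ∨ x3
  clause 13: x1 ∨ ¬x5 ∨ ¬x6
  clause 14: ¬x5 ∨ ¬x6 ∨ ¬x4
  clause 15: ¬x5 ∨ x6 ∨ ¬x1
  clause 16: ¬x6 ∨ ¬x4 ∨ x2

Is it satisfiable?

Suppose x4 = False.
The clause (¬x2) is unit, so x2 = False.
Suppose x3 = True.
Suppose x5 = False.
Suppose x6 = True.
No clause remains; x1 is free.
A satisfying assignment: x1: True; x2: False; x3: True; x4: False; x5: False; x6: True.

Satisfiable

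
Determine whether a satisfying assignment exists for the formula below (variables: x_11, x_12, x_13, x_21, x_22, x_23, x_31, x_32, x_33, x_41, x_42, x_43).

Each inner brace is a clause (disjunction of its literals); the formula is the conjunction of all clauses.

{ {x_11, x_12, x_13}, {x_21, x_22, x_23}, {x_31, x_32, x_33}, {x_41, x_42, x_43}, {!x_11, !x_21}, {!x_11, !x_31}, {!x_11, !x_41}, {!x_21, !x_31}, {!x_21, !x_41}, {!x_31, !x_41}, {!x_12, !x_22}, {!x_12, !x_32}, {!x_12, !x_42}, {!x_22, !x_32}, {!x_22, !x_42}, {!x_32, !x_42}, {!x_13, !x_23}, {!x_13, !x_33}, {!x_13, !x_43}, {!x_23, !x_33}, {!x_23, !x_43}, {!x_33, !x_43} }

No

Try x_11 = false.
Try x_12 = true.
Unit clause (!x_22) forces x_22 = false.
Unit clause (!x_32) forces x_32 = false.
Unit clause (!x_42) forces x_42 = false.
Try x_21 = true.
Unit clause (!x_31) forces x_31 = false.
Unit clause (x_33) forces x_33 = true.
Unit clause (!x_41) forces x_41 = false.
Unit clause (x_43) forces x_43 = true.
Now (!x_43) is unsatisfied and unit — conflict.
That branch fails; take x_21 = false instead.
Unit clause (x_23) forces x_23 = true.
Unit clause (!x_13) forces x_13 = false.
Unit clause (!x_33) forces x_33 = false.
Unit clause (x_31) forces x_31 = true.
Unit clause (!x_41) forces x_41 = false.
Unit clause (x_43) forces x_43 = true.
Now (!x_43) is unsatisfied and unit — conflict.
Either choice for x_21 ends in contradiction.
That branch fails; take x_12 = false instead.
Unit clause (x_13) forces x_13 = true.
Unit clause (!x_23) forces x_23 = false.
Unit clause (!x_33) forces x_33 = false.
Unit clause (!x_43) forces x_43 = false.
Try x_21 = true.
Unit clause (!x_31) forces x_31 = false.
Unit clause (x_32) forces x_32 = true.
Unit clause (!x_41) forces x_41 = false.
Unit clause (x_42) forces x_42 = true.
Now (!x_42) is unsatisfied and unit — conflict.
That branch fails; take x_21 = false instead.
Unit clause (x_22) forces x_22 = true.
Unit clause (!x_32) forces x_32 = false.
Unit clause (x_31) forces x_31 = true.
Unit clause (!x_41) forces x_41 = false.
Unit clause (x_42) forces x_42 = true.
Now (!x_42) is unsatisfied and unit — conflict.
Either choice for x_21 ends in contradiction.
Either choice for x_12 ends in contradiction.
That branch fails; take x_11 = true instead.
Unit clause (!x_21) forces x_21 = false.
Unit clause (!x_31) forces x_31 = false.
Unit clause (!x_41) forces x_41 = false.
Try x_22 = true.
Unit clause (!x_12) forces x_12 = false.
Unit clause (!x_32) forces x_32 = false.
Unit clause (x_33) forces x_33 = true.
Unit clause (!x_42) forces x_42 = false.
Unit clause (x_43) forces x_43 = true.
Now (!x_43) is unsatisfied and unit — conflict.
That branch fails; take x_22 = false instead.
Unit clause (x_23) forces x_23 = true.
Unit clause (!x_13) forces x_13 = false.
Unit clause (!x_33) forces x_33 = false.
Unit clause (x_32) forces x_32 = true.
Unit clause (!x_12) forces x_12 = false.
Unit clause (!x_42) forces x_42 = false.
Unit clause (x_43) forces x_43 = true.
Now (!x_43) is unsatisfied and unit — conflict.
Either choice for x_22 ends in contradiction.
Either choice for x_11 ends in contradiction.
No assignment satisfies every clause.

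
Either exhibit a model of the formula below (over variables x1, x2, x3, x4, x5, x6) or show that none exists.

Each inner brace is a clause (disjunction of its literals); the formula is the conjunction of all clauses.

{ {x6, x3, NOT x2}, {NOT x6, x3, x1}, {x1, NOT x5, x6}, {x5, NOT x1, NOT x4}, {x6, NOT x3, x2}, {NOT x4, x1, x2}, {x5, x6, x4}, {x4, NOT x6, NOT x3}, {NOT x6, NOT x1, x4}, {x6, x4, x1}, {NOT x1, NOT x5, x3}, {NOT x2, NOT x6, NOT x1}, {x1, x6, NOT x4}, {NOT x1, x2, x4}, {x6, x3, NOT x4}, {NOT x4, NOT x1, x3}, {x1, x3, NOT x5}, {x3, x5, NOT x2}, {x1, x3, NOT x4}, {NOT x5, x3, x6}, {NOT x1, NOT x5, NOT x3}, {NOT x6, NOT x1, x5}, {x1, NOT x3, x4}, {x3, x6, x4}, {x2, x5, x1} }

x1: false; x2: true; x3: true; x4: true; x5: true; x6: true

Case x6 = true:
Case x3 = true:
The clause (x4) is unit, so x4 = true.
Case x5 = true:
The clause (NOT x1) is unit, so x1 = false.
The clause (x2) is unit, so x2 = true.
All clauses are satisfied.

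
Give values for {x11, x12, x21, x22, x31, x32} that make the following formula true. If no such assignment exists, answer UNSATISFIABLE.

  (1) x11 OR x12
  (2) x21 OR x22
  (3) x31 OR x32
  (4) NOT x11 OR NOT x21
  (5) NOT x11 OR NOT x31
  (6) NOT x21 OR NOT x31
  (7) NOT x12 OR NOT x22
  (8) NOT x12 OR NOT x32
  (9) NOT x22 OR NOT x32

Case x11 = true:
Unit clause (NOT x21) forces x21 = false.
Unit clause (x22) forces x22 = true.
Unit clause (NOT x31) forces x31 = false.
Unit clause (x32) forces x32 = true.
That conflicts with the unit clause (NOT x32).
That branch fails; take x11 = false instead.
Unit clause (x12) forces x12 = true.
Unit clause (NOT x22) forces x22 = false.
Unit clause (x21) forces x21 = true.
Unit clause (NOT x31) forces x31 = false.
Unit clause (x32) forces x32 = true.
That conflicts with the unit clause (NOT x32).
Either choice for x11 ends in contradiction.

UNSATISFIABLE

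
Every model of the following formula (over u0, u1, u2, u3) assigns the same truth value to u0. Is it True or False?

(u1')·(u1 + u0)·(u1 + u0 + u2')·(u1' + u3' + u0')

Suppose u0 = 0.
From the singleton clause (u1'), u1 = 0.
Now (u1) is unsatisfied and unit — conflict.
So every satisfying assignment has u0 = True.

True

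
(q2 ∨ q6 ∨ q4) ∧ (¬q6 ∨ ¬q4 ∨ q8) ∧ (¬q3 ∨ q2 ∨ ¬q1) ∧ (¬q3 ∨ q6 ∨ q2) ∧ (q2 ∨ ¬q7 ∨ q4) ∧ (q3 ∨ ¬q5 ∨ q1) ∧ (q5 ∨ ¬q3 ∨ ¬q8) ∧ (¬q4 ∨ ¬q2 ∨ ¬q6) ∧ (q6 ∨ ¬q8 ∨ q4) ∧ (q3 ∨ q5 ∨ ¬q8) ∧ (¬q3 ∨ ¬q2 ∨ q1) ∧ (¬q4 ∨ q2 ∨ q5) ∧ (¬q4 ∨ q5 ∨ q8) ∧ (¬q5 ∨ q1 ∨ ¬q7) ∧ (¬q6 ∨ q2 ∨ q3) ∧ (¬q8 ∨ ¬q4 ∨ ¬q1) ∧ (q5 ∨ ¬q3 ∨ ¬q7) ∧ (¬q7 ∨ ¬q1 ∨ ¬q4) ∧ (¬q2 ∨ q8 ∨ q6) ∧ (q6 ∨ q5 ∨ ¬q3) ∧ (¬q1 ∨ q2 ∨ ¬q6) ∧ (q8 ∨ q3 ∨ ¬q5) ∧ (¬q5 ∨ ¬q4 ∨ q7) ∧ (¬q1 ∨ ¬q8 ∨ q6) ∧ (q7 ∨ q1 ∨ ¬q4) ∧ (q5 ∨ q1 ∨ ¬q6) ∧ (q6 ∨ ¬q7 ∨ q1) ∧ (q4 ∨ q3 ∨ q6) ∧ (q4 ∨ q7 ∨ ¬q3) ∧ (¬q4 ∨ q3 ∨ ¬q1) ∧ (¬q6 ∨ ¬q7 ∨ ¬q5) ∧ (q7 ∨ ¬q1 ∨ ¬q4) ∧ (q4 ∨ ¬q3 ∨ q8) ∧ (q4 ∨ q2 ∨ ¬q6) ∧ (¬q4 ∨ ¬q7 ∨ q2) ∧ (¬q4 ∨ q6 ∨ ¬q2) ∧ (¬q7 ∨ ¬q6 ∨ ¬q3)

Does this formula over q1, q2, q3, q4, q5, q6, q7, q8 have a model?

Satisfiable

Branch on q2: set q2 = True.
Branch on q4: set q4 = False.
Branch on q6: set q6 = True.
Branch on q3: set q3 = False.
Branch on q5: set q5 = False.
(¬q8) alone gives q8 = False.
(q1) alone gives q1 = True.
All clauses hold; q7 can take either value.
A satisfying assignment: q1 ↦ True; q2 ↦ True; q3 ↦ False; q4 ↦ False; q5 ↦ False; q6 ↦ True; q7 ↦ True; q8 ↦ False.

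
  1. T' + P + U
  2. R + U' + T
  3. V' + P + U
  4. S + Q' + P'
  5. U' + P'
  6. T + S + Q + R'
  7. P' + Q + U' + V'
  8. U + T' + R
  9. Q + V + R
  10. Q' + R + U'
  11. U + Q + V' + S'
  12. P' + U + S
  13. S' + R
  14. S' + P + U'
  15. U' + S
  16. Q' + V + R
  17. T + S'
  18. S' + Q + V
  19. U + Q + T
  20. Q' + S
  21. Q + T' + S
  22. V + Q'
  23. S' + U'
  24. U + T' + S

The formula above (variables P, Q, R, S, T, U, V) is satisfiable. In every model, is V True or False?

Suppose V = 0.
The clause (Q') is unit, so Q = 0.
The clause (R) is unit, so R = 1.
The clause (S') is unit, so S = 0.
The clause (T) is unit, so T = 1.
Now (T') is unsatisfied and unit — conflict.
So every satisfying assignment has V = True.

True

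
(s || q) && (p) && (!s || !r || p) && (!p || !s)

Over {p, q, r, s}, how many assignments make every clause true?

There are 2^4 = 16 truth assignments over (p, q, r, s).
Check each against the 4 clauses (columns in the order p, q, r, s):
  F F F F  ✗ fails (s || q)
  F F F T  ✗ fails (p)
  F F T F  ✗ fails (s || q)
  F F T T  ✗ fails (p)
  F T F F  ✗ fails (p)
  F T F T  ✗ fails (p)
  F T T F  ✗ fails (p)
  F T T T  ✗ fails (p)
  T F F F  ✗ fails (s || q)
  T F F T  ✗ fails (!p || !s)
  T F T F  ✗ fails (s || q)
  T F T T  ✗ fails (!p || !s)
  T T F F  ✓ satisfies all
  T T F T  ✗ fails (!p || !s)
  T T T F  ✓ satisfies all
  T T T T  ✗ fails (!p || !s)
2 of the 16 rows are models.

2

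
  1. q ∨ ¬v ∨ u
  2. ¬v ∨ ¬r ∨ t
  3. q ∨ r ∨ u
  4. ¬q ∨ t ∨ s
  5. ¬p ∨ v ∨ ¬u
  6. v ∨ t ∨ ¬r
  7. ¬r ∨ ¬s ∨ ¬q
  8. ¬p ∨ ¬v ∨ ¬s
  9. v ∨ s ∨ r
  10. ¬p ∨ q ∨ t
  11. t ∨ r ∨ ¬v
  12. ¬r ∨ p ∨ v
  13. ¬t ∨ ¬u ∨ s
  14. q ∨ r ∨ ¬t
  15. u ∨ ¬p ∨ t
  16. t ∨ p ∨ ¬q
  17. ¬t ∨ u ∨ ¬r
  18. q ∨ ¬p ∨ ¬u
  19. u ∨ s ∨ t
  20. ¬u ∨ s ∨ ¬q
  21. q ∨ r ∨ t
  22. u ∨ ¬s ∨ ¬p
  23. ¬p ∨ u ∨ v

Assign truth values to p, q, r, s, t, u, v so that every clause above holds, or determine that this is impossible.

Suppose q = True.
Suppose t = True.
Suppose r = False.
Suppose v = True.
Suppose p = False.
Suppose u = True.
(s) alone gives s = True.
Every clause now holds.

p: False,  q: True,  r: False,  s: True,  t: True,  u: True,  v: True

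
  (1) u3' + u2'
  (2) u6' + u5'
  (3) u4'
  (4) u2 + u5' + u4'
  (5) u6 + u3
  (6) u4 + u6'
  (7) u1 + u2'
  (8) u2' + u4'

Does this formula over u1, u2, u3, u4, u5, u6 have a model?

Yes, satisfiable

The clause (u4') is unit, so u4 = 0.
The clause (u6') is unit, so u6 = 0.
The clause (u3) is unit, so u3 = 1.
The clause (u2') is unit, so u2 = 0.
All clauses hold; u1, u5 can take either value.
A satisfying assignment: u1: 0,  u2: 0,  u3: 1,  u4: 0,  u5: 1,  u6: 0.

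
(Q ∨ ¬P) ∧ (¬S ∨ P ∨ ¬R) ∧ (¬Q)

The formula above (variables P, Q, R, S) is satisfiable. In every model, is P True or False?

Suppose P = True.
(Q) alone gives Q = True.
But (¬Q) is also a unit clause — contradiction.
So every satisfying assignment has P = False.

False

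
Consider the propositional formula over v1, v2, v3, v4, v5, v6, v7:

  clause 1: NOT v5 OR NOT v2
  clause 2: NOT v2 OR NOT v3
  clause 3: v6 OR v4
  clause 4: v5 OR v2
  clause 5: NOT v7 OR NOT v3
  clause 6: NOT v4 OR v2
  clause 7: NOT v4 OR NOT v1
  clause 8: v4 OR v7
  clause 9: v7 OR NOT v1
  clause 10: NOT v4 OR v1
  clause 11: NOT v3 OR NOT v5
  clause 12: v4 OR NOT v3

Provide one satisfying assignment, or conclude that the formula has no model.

Suppose v5 = true.
From the singleton clause (NOT v2), v2 = false.
From the singleton clause (NOT v4), v4 = false.
From the singleton clause (v6), v6 = true.
From the singleton clause (v7), v7 = true.
From the singleton clause (NOT v3), v3 = false.
All clauses hold; v1 can take either value.

v1 ↦ false, v2 ↦ false, v3 ↦ false, v4 ↦ false, v5 ↦ true, v6 ↦ true, v7 ↦ true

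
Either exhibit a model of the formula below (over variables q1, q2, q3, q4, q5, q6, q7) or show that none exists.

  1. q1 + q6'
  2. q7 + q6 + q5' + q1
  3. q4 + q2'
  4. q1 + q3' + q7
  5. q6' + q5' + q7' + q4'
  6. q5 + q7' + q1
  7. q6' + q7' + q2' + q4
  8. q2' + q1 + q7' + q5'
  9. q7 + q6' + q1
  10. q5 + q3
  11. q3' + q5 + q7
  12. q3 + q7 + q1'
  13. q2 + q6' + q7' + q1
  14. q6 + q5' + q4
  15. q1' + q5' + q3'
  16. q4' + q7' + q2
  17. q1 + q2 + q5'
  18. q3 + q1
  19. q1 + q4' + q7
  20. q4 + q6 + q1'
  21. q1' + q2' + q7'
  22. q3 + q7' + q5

Try q1 = 1.
Try q4 = 0.
From the singleton clause (q2'), q2 = 0.
From the singleton clause (q6), q6 = 1.
Try q5 = 0.
From the singleton clause (q3), q3 = 1.
From the singleton clause (q7), q7 = 1.
Every clause now holds.

q1: 1,  q2: 0,  q3: 1,  q4: 0,  q5: 0,  q6: 1,  q7: 1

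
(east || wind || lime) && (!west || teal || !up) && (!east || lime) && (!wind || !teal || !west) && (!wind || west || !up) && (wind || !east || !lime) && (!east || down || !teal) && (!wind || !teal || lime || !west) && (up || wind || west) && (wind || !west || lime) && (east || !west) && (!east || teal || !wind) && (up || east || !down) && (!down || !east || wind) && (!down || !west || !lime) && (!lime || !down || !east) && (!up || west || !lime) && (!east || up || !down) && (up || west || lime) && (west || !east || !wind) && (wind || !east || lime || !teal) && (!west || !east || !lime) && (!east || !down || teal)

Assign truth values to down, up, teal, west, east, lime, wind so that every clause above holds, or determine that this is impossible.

Suppose east = false.
(!west) alone gives west = false.
Suppose wind = true.
(!up) alone gives up = false.
(!down) alone gives down = false.
(lime) alone gives lime = true.
Every clause is now satisfied; teal is unconstrained.

down ↦ false, up ↦ false, teal ↦ true, west ↦ false, east ↦ false, lime ↦ true, wind ↦ true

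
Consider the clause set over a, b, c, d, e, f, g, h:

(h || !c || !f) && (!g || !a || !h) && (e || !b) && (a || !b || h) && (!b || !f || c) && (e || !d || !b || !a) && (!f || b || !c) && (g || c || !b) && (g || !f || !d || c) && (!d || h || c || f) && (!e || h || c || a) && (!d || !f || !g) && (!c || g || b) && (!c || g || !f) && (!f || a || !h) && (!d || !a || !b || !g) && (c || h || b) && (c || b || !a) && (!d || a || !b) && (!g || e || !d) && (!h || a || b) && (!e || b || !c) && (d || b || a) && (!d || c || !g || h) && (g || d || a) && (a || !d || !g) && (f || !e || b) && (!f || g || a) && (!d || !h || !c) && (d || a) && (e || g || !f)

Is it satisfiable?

Yes, satisfiable

Branch on e: set e = true.
Branch on b: set b = true.
Branch on a: set a = true.
Branch on g: set g = false.
The clause (c) is unit, so c = true.
The clause (!f) is unit, so f = false.
Branch on d: set d = false.
No clause remains; h is free.
A satisfying assignment: a: true, b: true, c: true, d: false, e: true, f: false, g: false, h: true.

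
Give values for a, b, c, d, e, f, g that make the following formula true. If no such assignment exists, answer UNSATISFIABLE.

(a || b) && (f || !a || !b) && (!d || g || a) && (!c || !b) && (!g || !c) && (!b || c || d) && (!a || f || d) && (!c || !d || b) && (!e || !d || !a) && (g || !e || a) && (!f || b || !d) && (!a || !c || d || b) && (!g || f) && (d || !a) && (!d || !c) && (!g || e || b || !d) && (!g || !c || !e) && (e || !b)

Branch on a: set a = true.
Unit clause (d) forces d = true.
Unit clause (!e) forces e = false.
Unit clause (!c) forces c = false.
Unit clause (!b) forces b = false.
Unit clause (!f) forces f = false.
Unit clause (!g) forces g = false.
This assignment satisfies each clause.

a: true,  b: false,  c: false,  d: true,  e: false,  f: false,  g: false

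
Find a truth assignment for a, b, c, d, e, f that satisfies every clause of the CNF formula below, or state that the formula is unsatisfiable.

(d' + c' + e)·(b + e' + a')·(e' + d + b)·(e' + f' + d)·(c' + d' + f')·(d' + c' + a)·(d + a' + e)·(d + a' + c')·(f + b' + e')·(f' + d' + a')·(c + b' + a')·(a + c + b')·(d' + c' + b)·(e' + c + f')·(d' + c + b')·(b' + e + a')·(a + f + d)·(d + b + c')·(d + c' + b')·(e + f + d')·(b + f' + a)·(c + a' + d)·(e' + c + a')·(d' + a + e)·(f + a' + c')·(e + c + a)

a ↦ 0,  b ↦ 0,  c ↦ 0,  d ↦ 1,  e ↦ 1,  f ↦ 0

Suppose d = 1.
Suppose c = 0.
From the singleton clause (b'), b = 0.
Suppose e = 1.
From the singleton clause (a'), a = 0.
From the singleton clause (f'), f = 0.
This assignment satisfies each clause.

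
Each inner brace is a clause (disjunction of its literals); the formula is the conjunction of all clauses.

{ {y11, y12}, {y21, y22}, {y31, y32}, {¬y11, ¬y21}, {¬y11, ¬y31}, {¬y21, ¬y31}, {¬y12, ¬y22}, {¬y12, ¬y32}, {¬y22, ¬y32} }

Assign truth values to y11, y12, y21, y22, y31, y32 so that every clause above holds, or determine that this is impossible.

UNSATISFIABLE

Case y11 = True:
The clause (¬y21) is unit, so y21 = False.
The clause (y22) is unit, so y22 = True.
The clause (¬y31) is unit, so y31 = False.
The clause (y32) is unit, so y32 = True.
But (¬y32) is also a unit clause — contradiction.
So y11 must be the other value — set y11 = False.
The clause (y12) is unit, so y12 = True.
The clause (¬y22) is unit, so y22 = False.
The clause (y21) is unit, so y21 = True.
The clause (¬y31) is unit, so y31 = False.
The clause (y32) is unit, so y32 = True.
But (¬y32) is also a unit clause — contradiction.
Either choice for y11 ends in contradiction.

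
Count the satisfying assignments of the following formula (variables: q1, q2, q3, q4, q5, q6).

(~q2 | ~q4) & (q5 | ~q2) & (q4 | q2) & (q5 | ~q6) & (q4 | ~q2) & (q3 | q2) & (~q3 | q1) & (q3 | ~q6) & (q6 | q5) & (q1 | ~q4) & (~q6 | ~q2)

2

There are 2^6 = 64 truth assignments over (q1, q2, q3, q4, q5, q6).
Split on q6. With q6 = 1, the clauses containing q6 are satisfied and ~q6 drops from the rest; 1 of the 2^5 = 32 assignments to the other variables satisfy what remains.
With q6 = 0, by the same count on the reduced clause set, 1 assignment works.
Total: 1 + 1 = 2.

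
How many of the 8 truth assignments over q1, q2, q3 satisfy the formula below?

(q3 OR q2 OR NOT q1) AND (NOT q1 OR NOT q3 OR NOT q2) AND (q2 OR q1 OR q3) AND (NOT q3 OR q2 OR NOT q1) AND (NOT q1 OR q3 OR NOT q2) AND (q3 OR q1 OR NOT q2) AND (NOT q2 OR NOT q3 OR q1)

1

There are 2^3 = 8 truth assignments over (q1, q2, q3).
Check each against the 7 clauses (columns in the order q1, q2, q3):
  F F F  ✗ fails (q2 OR q1 OR q3)
  F F T  ✓ satisfies all
  F T F  ✗ fails (q3 OR q1 OR NOT q2)
  F T T  ✗ fails (NOT q2 OR NOT q3 OR q1)
  T F F  ✗ fails (q3 OR q2 OR NOT q1)
  T F T  ✗ fails (NOT q3 OR q2 OR NOT q1)
  T T F  ✗ fails (NOT q1 OR q3 OR NOT q2)
  T T T  ✗ fails (NOT q1 OR NOT q3 OR NOT q2)
1 of the 8 rows is a model.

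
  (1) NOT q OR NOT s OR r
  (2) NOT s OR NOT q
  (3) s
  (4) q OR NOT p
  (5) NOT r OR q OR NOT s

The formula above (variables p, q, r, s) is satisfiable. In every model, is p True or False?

Suppose p = true.
(s) alone gives s = true.
(NOT q) alone gives q = false.
But (q) is also a unit clause — contradiction.
So every satisfying assignment has p = False.

False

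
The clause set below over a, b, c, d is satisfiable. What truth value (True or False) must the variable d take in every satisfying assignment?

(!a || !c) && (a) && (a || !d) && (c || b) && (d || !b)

Suppose d = false.
(a) alone gives a = true.
(!c) alone gives c = false.
(b) alone gives b = true.
But (!b) is also a unit clause — contradiction.
So every satisfying assignment has d = True.

True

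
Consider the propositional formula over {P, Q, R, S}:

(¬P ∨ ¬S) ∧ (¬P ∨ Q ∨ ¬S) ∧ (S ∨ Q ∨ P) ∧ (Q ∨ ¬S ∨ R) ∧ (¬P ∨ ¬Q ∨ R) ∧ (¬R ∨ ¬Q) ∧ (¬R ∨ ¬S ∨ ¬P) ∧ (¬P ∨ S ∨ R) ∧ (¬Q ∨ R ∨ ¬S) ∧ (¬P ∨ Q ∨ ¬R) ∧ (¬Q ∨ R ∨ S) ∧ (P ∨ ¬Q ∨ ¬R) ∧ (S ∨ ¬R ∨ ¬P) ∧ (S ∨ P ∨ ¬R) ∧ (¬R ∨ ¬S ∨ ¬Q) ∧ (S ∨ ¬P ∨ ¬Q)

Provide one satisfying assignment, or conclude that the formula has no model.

P: False, Q: False, R: True, S: True

Case P = False:
Case S = True:
Case Q = False:
(R) alone gives R = True.
Every clause now holds.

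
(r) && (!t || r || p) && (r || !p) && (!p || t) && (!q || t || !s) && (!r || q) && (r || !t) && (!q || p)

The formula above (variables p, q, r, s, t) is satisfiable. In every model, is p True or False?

Suppose p = false.
(r) alone gives r = true.
(q) alone gives q = true.
Now (!q) is unsatisfied and unit — conflict.
So every satisfying assignment has p = True.

True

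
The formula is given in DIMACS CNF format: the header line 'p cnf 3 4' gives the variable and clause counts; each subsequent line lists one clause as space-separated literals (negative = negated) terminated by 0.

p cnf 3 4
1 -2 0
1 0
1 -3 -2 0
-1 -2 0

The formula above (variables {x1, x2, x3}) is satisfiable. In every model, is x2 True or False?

False

Suppose x2 = True.
Unit clause (x1) forces x1 = True.
Now (¬x1) is unsatisfied and unit — conflict.
So every satisfying assignment has x2 = False.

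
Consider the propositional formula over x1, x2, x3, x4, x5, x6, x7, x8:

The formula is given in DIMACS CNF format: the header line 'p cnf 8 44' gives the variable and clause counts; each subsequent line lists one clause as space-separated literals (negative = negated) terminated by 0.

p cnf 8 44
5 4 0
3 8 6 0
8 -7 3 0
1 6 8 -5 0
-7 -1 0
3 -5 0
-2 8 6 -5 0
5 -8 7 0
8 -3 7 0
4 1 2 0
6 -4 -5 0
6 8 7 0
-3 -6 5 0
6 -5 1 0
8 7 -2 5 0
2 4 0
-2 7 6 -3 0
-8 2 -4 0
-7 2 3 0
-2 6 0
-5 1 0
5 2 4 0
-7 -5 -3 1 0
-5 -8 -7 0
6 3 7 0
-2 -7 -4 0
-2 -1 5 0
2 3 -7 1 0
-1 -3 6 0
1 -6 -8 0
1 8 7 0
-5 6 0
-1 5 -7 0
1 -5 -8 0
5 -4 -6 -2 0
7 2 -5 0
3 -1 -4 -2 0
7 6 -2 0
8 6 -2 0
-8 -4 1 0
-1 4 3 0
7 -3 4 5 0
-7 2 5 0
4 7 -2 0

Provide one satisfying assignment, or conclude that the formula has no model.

x1: True; x2: True; x3: True; x4: True; x5: True; x6: True; x7: False; x8: True

Suppose x5 = True.
Unit clause (x3) forces x3 = True.
Unit clause (x1) forces x1 = True.
Unit clause (¬x7) forces x7 = False.
Unit clause (x8) forces x8 = True.
Unit clause (x6) forces x6 = True.
Unit clause (x2) forces x2 = True.
Unit clause (x4) forces x4 = True.
Every clause now holds.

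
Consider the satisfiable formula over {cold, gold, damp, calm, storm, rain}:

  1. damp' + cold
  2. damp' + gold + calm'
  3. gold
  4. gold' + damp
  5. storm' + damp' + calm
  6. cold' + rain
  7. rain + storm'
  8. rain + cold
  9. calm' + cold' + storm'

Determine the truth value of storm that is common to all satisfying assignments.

False

Suppose storm = 1.
The clause (gold) is unit, so gold = 1.
The clause (damp) is unit, so damp = 1.
The clause (cold) is unit, so cold = 1.
The clause (calm) is unit, so calm = 1.
That conflicts with the unit clause (calm').
So every satisfying assignment has storm = False.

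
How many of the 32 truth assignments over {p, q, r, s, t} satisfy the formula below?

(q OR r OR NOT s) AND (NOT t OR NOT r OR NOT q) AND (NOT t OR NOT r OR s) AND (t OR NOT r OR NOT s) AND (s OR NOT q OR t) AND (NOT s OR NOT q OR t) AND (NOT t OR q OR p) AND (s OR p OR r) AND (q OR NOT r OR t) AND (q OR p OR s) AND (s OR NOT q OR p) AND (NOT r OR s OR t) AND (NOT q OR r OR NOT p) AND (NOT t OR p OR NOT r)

4

There are 2^5 = 32 truth assignments over (p, q, r, s, t).
Split on q. With q = true, the clauses containing q are satisfied and NOT q drops from the rest; 1 of the 2^4 = 16 assignments to the other variables satisfy what remains.
With q = false, by the same count on the reduced clause set, 3 assignments work.
(One model: p=F, q=T, r=F, s=T, t=T.)
Total: 1 + 3 = 4.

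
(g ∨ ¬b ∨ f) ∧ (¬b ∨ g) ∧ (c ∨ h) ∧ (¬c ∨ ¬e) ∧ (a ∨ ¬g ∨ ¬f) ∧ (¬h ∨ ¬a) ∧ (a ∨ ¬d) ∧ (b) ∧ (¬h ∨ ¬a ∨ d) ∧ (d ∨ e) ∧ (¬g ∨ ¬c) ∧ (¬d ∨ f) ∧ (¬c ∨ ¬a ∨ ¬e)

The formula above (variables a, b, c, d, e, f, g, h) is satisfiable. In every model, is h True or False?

True

Suppose h = False.
From the singleton clause (c), c = True.
From the singleton clause (¬e), e = False.
From the singleton clause (b), b = True.
From the singleton clause (g), g = True.
Now (¬g) is unsatisfied and unit — conflict.
So every satisfying assignment has h = True.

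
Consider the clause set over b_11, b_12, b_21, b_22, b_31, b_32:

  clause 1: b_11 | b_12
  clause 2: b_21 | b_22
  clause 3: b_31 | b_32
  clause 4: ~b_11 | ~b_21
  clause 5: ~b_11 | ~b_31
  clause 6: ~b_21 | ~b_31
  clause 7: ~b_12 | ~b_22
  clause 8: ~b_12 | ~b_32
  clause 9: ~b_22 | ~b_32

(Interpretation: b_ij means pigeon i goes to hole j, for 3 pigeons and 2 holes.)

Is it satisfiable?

Suppose b_11 = 1.
The clause (~b_21) is unit, so b_21 = 0.
The clause (b_22) is unit, so b_22 = 1.
The clause (~b_31) is unit, so b_31 = 0.
The clause (b_32) is unit, so b_32 = 1.
But (~b_32) is also a unit clause — contradiction.
That branch fails; take b_11 = 0 instead.
The clause (b_12) is unit, so b_12 = 1.
The clause (~b_22) is unit, so b_22 = 0.
The clause (b_21) is unit, so b_21 = 1.
The clause (~b_31) is unit, so b_31 = 0.
The clause (b_32) is unit, so b_32 = 1.
But (~b_32) is also a unit clause — contradiction.
Either choice for b_11 ends in contradiction.
No assignment satisfies every clause.

No, unsatisfiable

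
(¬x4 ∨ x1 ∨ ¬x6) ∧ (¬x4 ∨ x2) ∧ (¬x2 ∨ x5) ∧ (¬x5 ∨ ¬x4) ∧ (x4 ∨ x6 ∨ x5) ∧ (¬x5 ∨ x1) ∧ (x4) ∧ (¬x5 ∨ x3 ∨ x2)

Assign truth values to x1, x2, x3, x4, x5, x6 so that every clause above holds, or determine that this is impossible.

UNSATISFIABLE

The clause (x4) is unit, so x4 = True.
The clause (x2) is unit, so x2 = True.
The clause (x5) is unit, so x5 = True.
But (¬x5) is also a unit clause — contradiction.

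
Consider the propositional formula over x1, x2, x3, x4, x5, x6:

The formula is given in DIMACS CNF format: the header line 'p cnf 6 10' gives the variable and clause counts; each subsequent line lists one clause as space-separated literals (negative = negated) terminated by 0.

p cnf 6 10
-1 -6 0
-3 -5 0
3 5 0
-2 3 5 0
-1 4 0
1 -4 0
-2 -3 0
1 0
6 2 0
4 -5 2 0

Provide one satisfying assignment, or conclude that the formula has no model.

Unit clause (x1) forces x1 = True.
Unit clause (¬x6) forces x6 = False.
Unit clause (x4) forces x4 = True.
Unit clause (x2) forces x2 = True.
Unit clause (¬x3) forces x3 = False.
Unit clause (x5) forces x5 = True.
This assignment satisfies each clause.

x1=True, x2=True, x3=False, x4=True, x5=True, x6=False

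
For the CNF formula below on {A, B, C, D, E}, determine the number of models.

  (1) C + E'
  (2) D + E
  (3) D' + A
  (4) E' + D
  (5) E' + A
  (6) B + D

6

There are 2^5 = 32 truth assignments over (A, B, C, D, E).
Split on B. With B = 1, the clauses containing B are satisfied and B' drops from the rest; 3 of the 2^4 = 16 assignments to the other variables satisfy what remains.
With B = 0, by the same count on the reduced clause set, 3 assignments work.
(One model: A=T, B=F, C=F, D=T, E=F.)
Total: 3 + 3 = 6.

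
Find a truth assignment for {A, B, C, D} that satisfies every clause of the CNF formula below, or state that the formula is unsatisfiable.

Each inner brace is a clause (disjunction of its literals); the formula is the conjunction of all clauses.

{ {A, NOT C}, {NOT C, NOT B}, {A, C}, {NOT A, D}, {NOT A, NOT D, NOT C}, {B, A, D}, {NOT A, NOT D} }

Try A = true.
Unit clause (D) forces D = true.
But (NOT D) is also a unit clause — contradiction.
That branch fails; take A = false instead.
Unit clause (NOT C) forces C = false.
But (C) is also a unit clause — contradiction.
Either choice for A ends in contradiction.

UNSATISFIABLE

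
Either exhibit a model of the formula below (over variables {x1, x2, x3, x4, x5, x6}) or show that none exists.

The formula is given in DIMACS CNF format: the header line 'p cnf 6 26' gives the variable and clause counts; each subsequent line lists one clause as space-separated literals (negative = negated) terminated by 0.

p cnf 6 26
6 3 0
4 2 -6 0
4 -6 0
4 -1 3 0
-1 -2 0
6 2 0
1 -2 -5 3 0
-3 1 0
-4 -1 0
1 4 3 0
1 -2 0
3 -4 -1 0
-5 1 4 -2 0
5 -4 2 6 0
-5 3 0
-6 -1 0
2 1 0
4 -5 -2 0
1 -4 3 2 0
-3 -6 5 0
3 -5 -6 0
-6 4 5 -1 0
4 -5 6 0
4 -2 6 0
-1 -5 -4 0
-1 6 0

UNSATISFIABLE

Branch on x6: set x6 = True.
From the singleton clause (x4), x4 = True.
From the singleton clause (¬x1), x1 = False.
From the singleton clause (¬x3), x3 = False.
From the singleton clause (¬x2), x2 = False.
That conflicts with the unit clause (x2).
That branch fails; take x6 = False instead.
From the singleton clause (x3), x3 = True.
From the singleton clause (x2), x2 = True.
From the singleton clause (¬x1), x1 = False.
That conflicts with the unit clause (x1).
Both values of x6 lead to a conflict.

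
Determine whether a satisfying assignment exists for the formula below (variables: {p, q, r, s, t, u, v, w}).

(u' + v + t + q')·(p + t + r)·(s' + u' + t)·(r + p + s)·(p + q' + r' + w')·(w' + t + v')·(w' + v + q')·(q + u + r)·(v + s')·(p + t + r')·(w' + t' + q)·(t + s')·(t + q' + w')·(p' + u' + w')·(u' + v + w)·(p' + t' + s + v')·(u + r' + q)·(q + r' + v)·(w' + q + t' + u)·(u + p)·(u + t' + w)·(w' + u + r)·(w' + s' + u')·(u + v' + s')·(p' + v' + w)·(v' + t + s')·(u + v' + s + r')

Satisfiable

Suppose v = 1.
Suppose w = 0.
The clause (p') is unit, so p = 0.
The clause (u) is unit, so u = 1.
Suppose t = 1.
Suppose r = 0.
The clause (s) is unit, so s = 1.
No clause remains; q is free.
A satisfying assignment: p: 0,  q: 0,  r: 0,  s: 1,  t: 1,  u: 1,  v: 1,  w: 0.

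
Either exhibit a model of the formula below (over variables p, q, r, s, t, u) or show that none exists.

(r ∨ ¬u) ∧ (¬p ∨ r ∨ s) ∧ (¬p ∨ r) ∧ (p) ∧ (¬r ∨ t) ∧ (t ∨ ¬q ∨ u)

From the singleton clause (p), p = True.
From the singleton clause (r), r = True.
From the singleton clause (t), t = True.
No clause remains; q, s, u are free.

p: True, q: False, r: True, s: False, t: True, u: True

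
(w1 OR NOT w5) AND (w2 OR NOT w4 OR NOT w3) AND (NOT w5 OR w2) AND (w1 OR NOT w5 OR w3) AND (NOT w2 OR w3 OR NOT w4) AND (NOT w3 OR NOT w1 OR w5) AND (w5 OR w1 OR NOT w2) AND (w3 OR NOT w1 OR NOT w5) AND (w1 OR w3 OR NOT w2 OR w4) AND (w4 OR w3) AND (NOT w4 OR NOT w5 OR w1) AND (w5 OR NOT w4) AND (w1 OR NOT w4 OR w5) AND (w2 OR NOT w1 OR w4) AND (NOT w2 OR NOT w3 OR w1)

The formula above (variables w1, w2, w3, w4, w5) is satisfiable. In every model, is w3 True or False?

True

Suppose w3 = false.
The clause (w4) is unit, so w4 = true.
The clause (NOT w2) is unit, so w2 = false.
The clause (NOT w5) is unit, so w5 = false.
But (w5) is also a unit clause — contradiction.
So every satisfying assignment has w3 = True.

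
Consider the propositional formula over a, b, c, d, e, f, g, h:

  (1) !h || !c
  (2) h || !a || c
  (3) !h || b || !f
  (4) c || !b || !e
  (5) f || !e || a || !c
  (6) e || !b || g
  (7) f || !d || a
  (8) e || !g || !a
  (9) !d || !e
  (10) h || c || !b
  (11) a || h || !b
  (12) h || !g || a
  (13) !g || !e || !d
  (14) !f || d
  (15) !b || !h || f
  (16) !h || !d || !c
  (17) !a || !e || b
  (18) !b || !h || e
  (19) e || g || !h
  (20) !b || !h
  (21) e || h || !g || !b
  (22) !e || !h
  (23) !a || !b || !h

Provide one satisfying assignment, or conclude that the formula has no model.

Try h = false.
Try a = false.
Unit clause (!b) forces b = false.
Unit clause (!g) forces g = false.
Try f = true.
Unit clause (d) forces d = true.
Unit clause (!e) forces e = false.
No clause remains; c is free.

a ↦ false; b ↦ false; c ↦ true; d ↦ true; e ↦ false; f ↦ true; g ↦ false; h ↦ false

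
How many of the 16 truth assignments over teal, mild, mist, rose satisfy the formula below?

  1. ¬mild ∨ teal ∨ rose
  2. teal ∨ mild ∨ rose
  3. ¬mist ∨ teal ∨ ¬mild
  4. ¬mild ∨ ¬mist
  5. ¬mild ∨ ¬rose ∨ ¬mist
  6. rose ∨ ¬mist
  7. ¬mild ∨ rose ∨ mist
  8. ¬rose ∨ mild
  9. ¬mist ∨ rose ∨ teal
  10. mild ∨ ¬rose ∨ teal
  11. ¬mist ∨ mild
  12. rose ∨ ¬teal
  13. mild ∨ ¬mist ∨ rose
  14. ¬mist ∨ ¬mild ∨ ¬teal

There are 2^4 = 16 truth assignments over (teal, mild, mist, rose).
Check each against the 14 clauses (columns in the order teal, mild, mist, rose):
  F F F F  ✗ fails (teal ∨ mild ∨ rose)
  F F F T  ✗ fails (¬rose ∨ mild)
  F F T F  ✗ fails (teal ∨ mild ∨ rose)
  F F T T  ✗ fails (¬rose ∨ mild)
  F T F F  ✗ fails (¬mild ∨ teal ∨ rose)
  F T F T  ✓ satisfies all
  F T T F  ✗ fails (¬mild ∨ teal ∨ rose)
  F T T T  ✗ fails (¬mist ∨ teal ∨ ¬mild)
  T F F F  ✗ fails (rose ∨ ¬teal)
  T F F T  ✗ fails (¬rose ∨ mild)
  T F T F  ✗ fails (rose ∨ ¬mist)
  T F T T  ✗ fails (¬rose ∨ mild)
  T T F F  ✗ fails (¬mild ∨ rose ∨ mist)
  T T F T  ✓ satisfies all
  T T T F  ✗ fails (¬mild ∨ ¬mist)
  T T T T  ✗ fails (¬mild ∨ ¬mist)
2 of the 16 rows are models.

2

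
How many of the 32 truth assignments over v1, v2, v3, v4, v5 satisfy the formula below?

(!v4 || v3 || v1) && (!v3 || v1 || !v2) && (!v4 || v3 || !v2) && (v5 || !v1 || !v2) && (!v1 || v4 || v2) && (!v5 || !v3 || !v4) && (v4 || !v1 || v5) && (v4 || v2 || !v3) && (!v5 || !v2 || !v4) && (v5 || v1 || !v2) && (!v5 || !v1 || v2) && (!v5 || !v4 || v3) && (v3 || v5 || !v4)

There are 2^5 = 32 truth assignments over (v1, v2, v3, v4, v5).
Split on v3. With v3 = true, the clauses containing v3 are satisfied and !v3 drops from the rest; 3 of the 2^4 = 16 assignments to the other variables satisfy what remains.
With v3 = false, by the same count on the reduced clause set, 4 assignments work.
(One model: v1=F, v2=F, v3=F, v4=F, v5=F.)
Total: 3 + 4 = 7.

7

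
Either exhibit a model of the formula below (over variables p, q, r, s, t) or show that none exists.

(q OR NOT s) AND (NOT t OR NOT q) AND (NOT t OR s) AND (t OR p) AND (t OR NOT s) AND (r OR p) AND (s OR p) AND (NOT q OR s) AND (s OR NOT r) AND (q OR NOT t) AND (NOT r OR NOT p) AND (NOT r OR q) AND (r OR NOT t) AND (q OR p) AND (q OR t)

UNSATISFIABLE

Suppose q = true.
From the singleton clause (NOT t), t = false.
From the singleton clause (p), p = true.
From the singleton clause (NOT s), s = false.
That conflicts with the unit clause (s).
That branch fails; take q = false instead.
From the singleton clause (NOT s), s = false.
From the singleton clause (NOT t), t = false.
That conflicts with the unit clause (t).
Both values of q lead to a conflict.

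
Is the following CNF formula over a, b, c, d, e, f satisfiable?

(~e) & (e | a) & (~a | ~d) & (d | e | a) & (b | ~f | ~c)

Yes

(~e) alone gives e = 0.
(a) alone gives a = 1.
(~d) alone gives d = 0.
Try b = 0.
Try f = 0.
No clause remains; c is free.
A satisfying assignment: a ↦ 1,  b ↦ 0,  c ↦ 1,  d ↦ 0,  e ↦ 0,  f ↦ 0.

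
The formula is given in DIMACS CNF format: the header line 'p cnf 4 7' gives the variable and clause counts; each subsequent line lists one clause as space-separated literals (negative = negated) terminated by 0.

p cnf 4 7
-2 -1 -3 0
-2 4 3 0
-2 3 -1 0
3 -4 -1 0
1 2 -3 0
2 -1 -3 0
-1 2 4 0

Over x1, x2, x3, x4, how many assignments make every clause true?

5

There are 2^4 = 16 truth assignments over (x1, x2, x3, x4).
Check each against the 7 clauses (columns in the order x1, x2, x3, x4):
  F F F F  ✓ satisfies all
  F F F T  ✓ satisfies all
  F F T F  ✗ fails (x1 ∨ x2 ∨ ¬x3)
  F F T T  ✗ fails (x1 ∨ x2 ∨ ¬x3)
  F T F F  ✗ fails (¬x2 ∨ x4 ∨ x3)
  F T F T  ✓ satisfies all
  F T T F  ✓ satisfies all
  F T T T  ✓ satisfies all
  T F F F  ✗ fails (¬x1 ∨ x2 ∨ x4)
  T F F T  ✗ fails (x3 ∨ ¬x4 ∨ ¬x1)
  T F T F  ✗ fails (x2 ∨ ¬x1 ∨ ¬x3)
  T F T T  ✗ fails (x2 ∨ ¬x1 ∨ ¬x3)
  T T F F  ✗ fails (¬x2 ∨ x4 ∨ x3)
  T T F T  ✗ fails (¬x2 ∨ x3 ∨ ¬x1)
  T T T F  ✗ fails (¬x2 ∨ ¬x1 ∨ ¬x3)
  T T T T  ✗ fails (¬x2 ∨ ¬x1 ∨ ¬x3)
5 of the 16 rows are models.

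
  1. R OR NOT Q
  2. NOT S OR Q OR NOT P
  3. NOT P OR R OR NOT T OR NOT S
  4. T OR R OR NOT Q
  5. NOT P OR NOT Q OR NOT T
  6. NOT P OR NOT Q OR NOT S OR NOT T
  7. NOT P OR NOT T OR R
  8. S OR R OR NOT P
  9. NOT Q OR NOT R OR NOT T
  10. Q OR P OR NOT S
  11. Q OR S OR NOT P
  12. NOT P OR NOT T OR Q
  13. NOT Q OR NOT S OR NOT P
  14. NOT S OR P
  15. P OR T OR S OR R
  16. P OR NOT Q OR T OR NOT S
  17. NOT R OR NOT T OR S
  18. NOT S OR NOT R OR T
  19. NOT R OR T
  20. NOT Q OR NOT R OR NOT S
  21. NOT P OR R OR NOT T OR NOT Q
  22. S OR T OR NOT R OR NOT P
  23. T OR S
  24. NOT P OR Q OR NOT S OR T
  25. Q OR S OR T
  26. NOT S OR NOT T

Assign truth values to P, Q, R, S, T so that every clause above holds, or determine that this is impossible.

P ↦ false; Q ↦ false; R ↦ false; S ↦ false; T ↦ true

Try R = false.
From the singleton clause (NOT Q), Q = false.
Try S = false.
From the singleton clause (NOT P), P = false.
From the singleton clause (T), T = true.
This assignment satisfies each clause.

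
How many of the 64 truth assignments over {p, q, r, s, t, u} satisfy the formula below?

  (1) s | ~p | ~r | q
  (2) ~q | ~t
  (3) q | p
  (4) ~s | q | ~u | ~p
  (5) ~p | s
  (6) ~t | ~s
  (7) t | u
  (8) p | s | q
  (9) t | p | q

There are 2^6 = 64 truth assignments over (p, q, r, s, t, u).
Split on q. With q = 1, the clauses containing q are satisfied and ~q drops from the rest; 6 of the 2^5 = 32 assignments to the other variables satisfy what remains.
With q = 0, by the same count on the reduced clause set, 0 assignments work.
Total: 6 + 0 = 6.

6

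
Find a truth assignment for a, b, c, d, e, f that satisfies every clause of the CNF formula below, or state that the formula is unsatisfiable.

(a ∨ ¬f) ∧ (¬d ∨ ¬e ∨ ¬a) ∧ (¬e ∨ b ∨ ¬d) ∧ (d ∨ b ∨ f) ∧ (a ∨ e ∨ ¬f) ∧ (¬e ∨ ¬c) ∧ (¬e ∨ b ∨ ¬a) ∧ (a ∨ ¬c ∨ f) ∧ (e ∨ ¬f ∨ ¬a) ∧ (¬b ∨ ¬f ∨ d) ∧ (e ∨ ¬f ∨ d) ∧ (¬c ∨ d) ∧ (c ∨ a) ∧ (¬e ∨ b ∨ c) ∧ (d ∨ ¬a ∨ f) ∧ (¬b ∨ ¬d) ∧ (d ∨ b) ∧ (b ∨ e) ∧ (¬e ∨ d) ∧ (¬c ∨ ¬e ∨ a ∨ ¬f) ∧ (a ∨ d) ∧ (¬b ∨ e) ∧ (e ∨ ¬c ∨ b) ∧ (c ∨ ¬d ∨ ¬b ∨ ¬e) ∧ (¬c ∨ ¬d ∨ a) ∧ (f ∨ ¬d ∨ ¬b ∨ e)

Suppose a = True.
Suppose d = False.
The clause (¬c) is unit, so c = False.
The clause (f) is unit, so f = True.
The clause (e) is unit, so e = True.
But (¬e) is also a unit clause — contradiction.
Backtrack on d: now try d = True.
The clause (¬e) is unit, so e = False.
The clause (¬f) is unit, so f = False.
The clause (¬b) is unit, so b = False.
But (b) is also a unit clause — contradiction.
Either choice for d ends in contradiction.
Backtrack on a: now try a = False.
The clause (¬f) is unit, so f = False.
The clause (¬c) is unit, so c = False.
But (c) is also a unit clause — contradiction.
Either choice for a ends in contradiction.

UNSATISFIABLE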